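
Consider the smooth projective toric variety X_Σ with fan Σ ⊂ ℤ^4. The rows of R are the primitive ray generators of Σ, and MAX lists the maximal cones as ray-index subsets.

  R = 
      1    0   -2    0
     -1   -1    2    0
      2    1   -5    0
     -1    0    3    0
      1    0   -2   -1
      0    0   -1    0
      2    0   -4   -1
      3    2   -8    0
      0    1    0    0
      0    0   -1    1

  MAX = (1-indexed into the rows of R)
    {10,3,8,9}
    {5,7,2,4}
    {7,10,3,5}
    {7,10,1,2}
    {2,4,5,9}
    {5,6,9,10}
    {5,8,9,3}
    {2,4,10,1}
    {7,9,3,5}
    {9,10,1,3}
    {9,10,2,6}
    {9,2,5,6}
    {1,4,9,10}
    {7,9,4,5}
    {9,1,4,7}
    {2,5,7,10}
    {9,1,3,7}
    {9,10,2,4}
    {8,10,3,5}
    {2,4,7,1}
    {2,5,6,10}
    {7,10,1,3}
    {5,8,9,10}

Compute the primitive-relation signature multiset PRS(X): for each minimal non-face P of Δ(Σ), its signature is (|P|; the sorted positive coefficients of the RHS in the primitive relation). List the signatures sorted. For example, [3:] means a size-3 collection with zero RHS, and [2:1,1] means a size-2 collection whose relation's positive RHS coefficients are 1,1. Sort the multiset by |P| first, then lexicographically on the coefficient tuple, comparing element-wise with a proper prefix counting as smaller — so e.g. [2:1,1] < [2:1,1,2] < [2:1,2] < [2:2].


Primitive collections (19):

  P = {1,5}:  v_{1} + v_{5} = v_{7}  ⇒ sig = [2:1]
  P = {1,6}:  v_{1} + v_{6} = v_{5} + v_{10}  ⇒ sig = [2:1,1]
  P = {2,3}:  v_{2} + v_{3} = v_{5} + v_{10}  ⇒ sig = [2:1,1]
  P = {3,4}:  v_{3} + v_{4} = v_{1} + v_{9}  ⇒ sig = [2:1,1]
  P = {4,6}:  v_{4} + v_{6} = v_{2} + v_{9}  ⇒ sig = [2:1,1]
  P = {4,8}:  v_{4} + v_{8} = v_{3} + v_{9}  ⇒ sig = [2:1,1]
  P = {6,7}:  v_{6} + v_{7} = 2·v_{5} + v_{10}  ⇒ sig = [2:1,2]
  P = {7,8}:  v_{7} + v_{8} = 2·v_{3} + v_{5}  ⇒ sig = [2:1,2]
  P = {2,8}:  v_{2} + v_{8} = 2·v_{5} + v_{9} + 2·v_{10}  ⇒ sig = [2:1,2,2]
  P = {3,6}:  v_{3} + v_{6} = 2·v_{5} + v_{9} + 2·v_{10}  ⇒ sig = [2:1,2,2]
  P = {1,8}:  v_{1} + v_{8} = 2·v_{3}  ⇒ sig = [2:2]
  P = {6,8}:  v_{6} + v_{8} = 3·v_{5} + 2·v_{9} + 3·v_{10}  ⇒ sig = [2:2,3,3]
  P = {1,2,9}:  v_{1} + v_{2} + v_{9} = 0  ⇒ sig = [3:]
  P = {4,5,10}:  v_{4} + v_{5} + v_{10} = 0  ⇒ sig = [3:]
  P = {2,7,9}:  v_{2} + v_{7} + v_{9} = v_{5}  ⇒ sig = [3:1]
  P = {4,7,10}:  v_{4} + v_{7} + v_{10} = v_{1}  ⇒ sig = [3:1]
  P = {7,9,10}:  v_{7} + v_{9} + v_{10} = v_{3}  ⇒ sig = [3:1]
  P = {2,5,9,10}:  v_{2} + v_{5} + v_{9} + v_{10} = v_{6}  ⇒ sig = [4:1]
  P = {3,5,9,10}:  v_{3} + v_{5} + v_{9} + v_{10} = v_{8}  ⇒ sig = [4:1]

Sorted signature multiset PRS(X):
    |P|=2: 12 collections, coeffs (1), (1,1), (1,1), (1,1), (1,1), (1,1), (1,2), (1,2), (1,2,2), (1,2,2), (2), (2,3,3)
    |P|=3: 5 collections, coeffs (), (), (1), (1), (1)
    |P|=4: 2 collections, coeffs (1), (1)


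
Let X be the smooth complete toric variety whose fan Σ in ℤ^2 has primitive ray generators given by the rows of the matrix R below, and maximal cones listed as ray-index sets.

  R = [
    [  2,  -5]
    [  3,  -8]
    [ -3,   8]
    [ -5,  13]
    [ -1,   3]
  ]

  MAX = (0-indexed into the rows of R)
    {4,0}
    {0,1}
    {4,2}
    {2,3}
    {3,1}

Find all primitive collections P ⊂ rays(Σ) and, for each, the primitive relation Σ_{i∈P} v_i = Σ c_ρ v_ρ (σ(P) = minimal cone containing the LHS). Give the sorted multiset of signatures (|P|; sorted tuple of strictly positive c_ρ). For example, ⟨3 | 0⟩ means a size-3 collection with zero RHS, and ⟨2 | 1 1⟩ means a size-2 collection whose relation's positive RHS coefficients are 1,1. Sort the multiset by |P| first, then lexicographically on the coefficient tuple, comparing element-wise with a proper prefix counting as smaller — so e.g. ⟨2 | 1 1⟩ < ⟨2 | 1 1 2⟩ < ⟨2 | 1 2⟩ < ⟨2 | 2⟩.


|primitive collections| = 5. Relations:

  • {1,2}:  v_{1} + v_{2} = 0  ⇒ sig = ⟨2 | 0⟩
  • {0,2}:  v_{0} + v_{2} = v_{4}  ⇒ sig = ⟨2 | 1⟩
  • {0,3}:  v_{0} + v_{3} = v_{2}  ⇒ sig = ⟨2 | 1⟩
  • {1,4}:  v_{1} + v_{4} = v_{0}  ⇒ sig = ⟨2 | 1⟩
  • {3,4}:  v_{3} + v_{4} = 2·v_{2}  ⇒ sig = ⟨2 | 2⟩

Sorted signature multiset PRS(X):
[⟨2 | 0⟩, ⟨2 | 1⟩, ⟨2 | 1⟩, ⟨2 | 1⟩, ⟨2 | 2⟩]


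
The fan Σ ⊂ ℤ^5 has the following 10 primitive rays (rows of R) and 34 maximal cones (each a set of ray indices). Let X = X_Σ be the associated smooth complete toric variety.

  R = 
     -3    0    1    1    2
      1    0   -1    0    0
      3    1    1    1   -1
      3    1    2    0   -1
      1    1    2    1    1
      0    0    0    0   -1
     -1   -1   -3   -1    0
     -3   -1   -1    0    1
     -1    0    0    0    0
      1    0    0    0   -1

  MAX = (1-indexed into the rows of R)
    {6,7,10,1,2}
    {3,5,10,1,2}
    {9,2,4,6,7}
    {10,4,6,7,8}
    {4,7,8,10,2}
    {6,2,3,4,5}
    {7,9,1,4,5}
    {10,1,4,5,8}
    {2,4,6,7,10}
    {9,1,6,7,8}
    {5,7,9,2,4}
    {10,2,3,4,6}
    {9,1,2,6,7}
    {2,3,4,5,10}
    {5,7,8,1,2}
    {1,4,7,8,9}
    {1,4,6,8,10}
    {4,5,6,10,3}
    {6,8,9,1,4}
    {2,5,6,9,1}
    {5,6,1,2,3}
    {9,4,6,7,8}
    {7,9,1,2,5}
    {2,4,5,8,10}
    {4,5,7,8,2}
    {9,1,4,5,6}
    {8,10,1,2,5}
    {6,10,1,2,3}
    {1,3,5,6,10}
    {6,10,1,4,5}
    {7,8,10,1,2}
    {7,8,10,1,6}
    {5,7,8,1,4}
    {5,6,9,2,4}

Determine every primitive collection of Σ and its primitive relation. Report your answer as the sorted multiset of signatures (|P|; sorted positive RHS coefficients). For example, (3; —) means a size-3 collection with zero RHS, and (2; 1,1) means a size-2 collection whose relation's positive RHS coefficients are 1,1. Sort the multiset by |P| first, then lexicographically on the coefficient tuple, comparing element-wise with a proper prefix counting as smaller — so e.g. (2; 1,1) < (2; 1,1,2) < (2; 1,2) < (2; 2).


15 collections generate NE(X_Σ); each relation:

  P = {9,10}:  v_{9} + v_{10} = v_{6}  so sig = (2; 1)
  P = {3,8}:  v_{3} + v_{8} = v_{1} + v_{2} + 2·v_{10}  so sig = (2; 1,1,2)
  P = {3,9}:  v_{3} + v_{9} = v_{2} + v_{5} + 2·v_{6}  so sig = (2; 1,1,2)
  P = {3,7}:  v_{3} + v_{7} = 2·v_{2} + v_{6}  so sig = (2; 1,2)
  P = {1,2,4}:  v_{1} + v_{2} + v_{4} = v_{5}  so sig = (3; 1)
  P = {5,7,10}:  v_{5} + v_{7} + v_{10} = v_{2}  so sig = (3; 1)
  P = {5,8,9}:  v_{5} + v_{8} + v_{9} = v_{1}  so sig = (3; 1)
  P = {5,6,7}:  v_{5} + v_{6} + v_{7} = v_{2} + v_{9}  so sig = (3; 1,1)
  P = {5,6,8}:  v_{5} + v_{6} + v_{8} = v_{1} + v_{10}  so sig = (3; 1,1)
  P = {2,8,9}:  v_{2} + v_{8} + v_{9} = v_{1} + v_{7} + v_{10}  so sig = (3; 1,1,1)
  P = {1,3,4}:  v_{1} + v_{3} + v_{4} = 2·v_{5} + v_{6} + v_{10}  so sig = (3; 1,1,2)
  P = {2,6,8}:  v_{2} + v_{6} + v_{8} = v_{1} + v_{7} + 2·v_{10}  so sig = (3; 1,1,2)
  P = {1,4,7,10}:  v_{1} + v_{4} + v_{7} + v_{10} = 0  so sig = (4; —)
  P = {1,4,6,7}:  v_{1} + v_{4} + v_{6} + v_{7} = v_{9}  so sig = (4; 1)
  P = {2,5,6,10}:  v_{2} + v_{5} + v_{6} + v_{10} = v_{3}  so sig = (4; 1)

Signatures (|P|; sorted positive RHS coefficients), sorted:
{ (2; 1),  (2; 1,1,2) ×2,  (2; 1,2),  (3; 1) ×3,  (3; 1,1) ×2,  (3; 1,1,1),  (3; 1,1,2) ×2,  (4; —),  (4; 1) ×2 }


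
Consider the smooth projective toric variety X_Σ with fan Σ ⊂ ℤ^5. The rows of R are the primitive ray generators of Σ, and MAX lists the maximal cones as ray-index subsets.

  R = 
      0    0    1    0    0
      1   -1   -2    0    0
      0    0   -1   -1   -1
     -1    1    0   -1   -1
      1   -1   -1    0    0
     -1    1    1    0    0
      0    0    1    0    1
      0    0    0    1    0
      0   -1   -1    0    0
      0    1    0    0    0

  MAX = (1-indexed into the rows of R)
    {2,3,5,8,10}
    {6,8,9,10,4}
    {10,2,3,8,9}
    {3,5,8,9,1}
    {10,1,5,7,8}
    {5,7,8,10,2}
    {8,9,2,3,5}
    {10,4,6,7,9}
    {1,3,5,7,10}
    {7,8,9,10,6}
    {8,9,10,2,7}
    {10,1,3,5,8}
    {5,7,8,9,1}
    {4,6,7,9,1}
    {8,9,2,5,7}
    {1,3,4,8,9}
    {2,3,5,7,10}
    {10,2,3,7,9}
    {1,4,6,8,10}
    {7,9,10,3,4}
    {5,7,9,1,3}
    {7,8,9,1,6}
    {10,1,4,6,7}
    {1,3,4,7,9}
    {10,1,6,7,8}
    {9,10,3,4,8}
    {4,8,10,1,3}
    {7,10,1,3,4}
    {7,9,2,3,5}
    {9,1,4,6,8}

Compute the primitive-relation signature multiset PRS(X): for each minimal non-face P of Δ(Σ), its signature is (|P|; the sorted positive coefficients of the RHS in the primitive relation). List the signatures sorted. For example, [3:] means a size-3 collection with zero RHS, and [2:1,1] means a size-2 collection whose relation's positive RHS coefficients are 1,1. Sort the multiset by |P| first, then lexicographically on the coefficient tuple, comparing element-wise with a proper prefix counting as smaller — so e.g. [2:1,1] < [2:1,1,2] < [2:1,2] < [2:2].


10 minimal non-faces of Δ(Σ) (on 10 rays):

  P={5,6}:  v_{5} + v_{6} = 0 — sig = [2:]
  P={1,2}:  v_{1} + v_{2} = v_{5} — sig = [2:1]
  P={3,6}:  v_{3} + v_{6} = v_{4} — sig = [2:1]
  P={4,5}:  v_{4} + v_{5} = v_{3} — sig = [2:1]
  P={2,6}:  v_{2} + v_{6} = v_{9} + v_{10} — sig = [2:1,1]
  P={2,4}:  v_{2} + v_{4} = v_{3} + v_{9} + v_{10} — sig = [2:1,1,1]
  P={1,9,10}:  v_{1} + v_{9} + v_{10} = 0 — sig = [3:]
  P={3,7,8}:  v_{3} + v_{7} + v_{8} = 0 — sig = [3:]
  P={4,7,8}:  v_{4} + v_{7} + v_{8} = v_{6} — sig = [3:1]
  P={5,9,10}:  v_{5} + v_{9} + v_{10} = v_{2} — sig = [3:1]

so the primitive-relation signature multiset is
    [2:]
    [2:1]
    [2:1]
    [2:1]
    [2:1,1]
    [2:1,1,1]
    [3:]
    [3:]
    [3:1]
    [3:1]


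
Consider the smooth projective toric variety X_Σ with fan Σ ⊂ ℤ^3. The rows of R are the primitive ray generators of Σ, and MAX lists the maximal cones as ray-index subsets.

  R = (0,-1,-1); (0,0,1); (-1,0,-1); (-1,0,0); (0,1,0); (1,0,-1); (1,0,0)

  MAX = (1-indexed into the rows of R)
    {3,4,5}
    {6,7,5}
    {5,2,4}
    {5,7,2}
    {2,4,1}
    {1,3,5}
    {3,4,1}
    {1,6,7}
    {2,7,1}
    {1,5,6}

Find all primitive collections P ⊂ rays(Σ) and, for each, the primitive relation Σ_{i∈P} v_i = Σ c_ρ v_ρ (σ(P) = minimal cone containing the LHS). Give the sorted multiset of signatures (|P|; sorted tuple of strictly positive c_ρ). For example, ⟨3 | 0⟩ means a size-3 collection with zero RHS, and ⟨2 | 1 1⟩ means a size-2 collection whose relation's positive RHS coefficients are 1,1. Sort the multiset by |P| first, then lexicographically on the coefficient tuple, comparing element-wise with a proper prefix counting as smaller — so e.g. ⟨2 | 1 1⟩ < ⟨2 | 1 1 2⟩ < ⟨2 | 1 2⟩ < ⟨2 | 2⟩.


The 9 primitive collections of Σ (r=7, n=3):

  P={4,7}:  v_{4} + v_{7} = 0 — sig = ⟨2 | 0⟩
  P={2,3}:  v_{2} + v_{3} = v_{4} — sig = ⟨2 | 1⟩
  P={2,6}:  v_{2} + v_{6} = v_{7} — sig = ⟨2 | 1⟩
  P={3,7}:  v_{3} + v_{7} = v_{1} + v_{5} — sig = ⟨2 | 1 1⟩
  P={4,6}:  v_{4} + v_{6} = v_{1} + v_{5} — sig = ⟨2 | 1 1⟩
  P={3,6}:  v_{3} + v_{6} = 2·v_{1} + 2·v_{5} — sig = ⟨2 | 2 2⟩
  P={1,2,5}:  v_{1} + v_{2} + v_{5} = 0 — sig = ⟨3 | 0⟩
  P={1,4,5}:  v_{1} + v_{4} + v_{5} = v_{3} — sig = ⟨3 | 1⟩
  P={1,5,7}:  v_{1} + v_{5} + v_{7} = v_{6} — sig = ⟨3 | 1⟩

so the primitive-relation signature multiset is
    ⟨2 | 0⟩
    ⟨2 | 1⟩
    ⟨2 | 1⟩
    ⟨2 | 1 1⟩
    ⟨2 | 1 1⟩
    ⟨2 | 2 2⟩
    ⟨3 | 0⟩
    ⟨3 | 1⟩
    ⟨3 | 1⟩


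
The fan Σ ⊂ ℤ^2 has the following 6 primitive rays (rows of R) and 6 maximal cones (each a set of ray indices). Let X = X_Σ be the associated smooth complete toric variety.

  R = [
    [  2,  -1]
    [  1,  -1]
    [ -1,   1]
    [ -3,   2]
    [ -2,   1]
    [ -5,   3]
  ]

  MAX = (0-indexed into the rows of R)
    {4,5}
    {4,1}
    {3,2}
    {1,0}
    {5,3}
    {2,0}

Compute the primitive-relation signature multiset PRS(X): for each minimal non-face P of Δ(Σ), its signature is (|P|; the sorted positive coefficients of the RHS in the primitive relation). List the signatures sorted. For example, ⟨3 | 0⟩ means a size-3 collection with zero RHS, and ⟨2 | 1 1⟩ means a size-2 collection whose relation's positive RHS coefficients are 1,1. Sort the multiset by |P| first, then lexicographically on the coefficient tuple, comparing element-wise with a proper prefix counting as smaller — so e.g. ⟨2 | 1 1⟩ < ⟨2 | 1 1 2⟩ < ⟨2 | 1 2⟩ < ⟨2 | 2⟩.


Primitive collections (9):

  • {0,4}:  v_{0} + v_{4} = 0  →  sig = ⟨2 | 0⟩
  • {1,2}:  v_{1} + v_{2} = 0  →  sig = ⟨2 | 0⟩
  • {0,3}:  v_{0} + v_{3} = v_{2}  →  sig = ⟨2 | 1⟩
  • {0,5}:  v_{0} + v_{5} = v_{3}  →  sig = ⟨2 | 1⟩
  • {1,3}:  v_{1} + v_{3} = v_{4}  →  sig = ⟨2 | 1⟩
  • {2,4}:  v_{2} + v_{4} = v_{3}  →  sig = ⟨2 | 1⟩
  • {3,4}:  v_{3} + v_{4} = v_{5}  →  sig = ⟨2 | 1⟩
  • {1,5}:  v_{1} + v_{5} = 2·v_{4}  →  sig = ⟨2 | 2⟩
  • {2,5}:  v_{2} + v_{5} = 2·v_{3}  →  sig = ⟨2 | 2⟩

so the primitive-relation signature multiset is
{ ⟨2 | 0⟩ ×2,  ⟨2 | 1⟩ ×5,  ⟨2 | 2⟩ ×2 }


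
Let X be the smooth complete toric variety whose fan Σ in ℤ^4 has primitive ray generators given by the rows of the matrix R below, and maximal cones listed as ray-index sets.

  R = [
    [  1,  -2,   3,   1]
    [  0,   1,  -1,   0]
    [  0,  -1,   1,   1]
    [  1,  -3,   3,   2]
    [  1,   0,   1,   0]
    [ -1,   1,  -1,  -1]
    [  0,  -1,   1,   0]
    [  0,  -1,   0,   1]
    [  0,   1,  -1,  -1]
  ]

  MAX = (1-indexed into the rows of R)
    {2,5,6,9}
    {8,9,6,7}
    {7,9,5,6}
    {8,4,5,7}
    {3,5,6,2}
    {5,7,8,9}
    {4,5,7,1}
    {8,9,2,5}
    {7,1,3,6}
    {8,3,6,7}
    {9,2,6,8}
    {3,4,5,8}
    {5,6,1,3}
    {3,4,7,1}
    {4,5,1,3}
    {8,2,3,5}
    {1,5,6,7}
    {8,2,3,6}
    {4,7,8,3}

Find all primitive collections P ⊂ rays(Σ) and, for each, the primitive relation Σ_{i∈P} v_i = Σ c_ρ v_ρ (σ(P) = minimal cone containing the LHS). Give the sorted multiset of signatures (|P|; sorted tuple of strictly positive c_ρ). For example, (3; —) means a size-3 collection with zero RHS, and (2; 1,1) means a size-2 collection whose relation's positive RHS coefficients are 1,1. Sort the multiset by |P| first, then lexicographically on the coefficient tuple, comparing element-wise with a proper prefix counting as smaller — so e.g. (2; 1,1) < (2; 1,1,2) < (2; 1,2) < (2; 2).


Σ has 10 primitive collections:

  {2,7}:  v_{2} + v_{7} = 0  ⇒ sig = (2; —)
  {3,9}:  v_{3} + v_{9} = 0  ⇒ sig = (2; —)
  {1,8}:  v_{1} + v_{8} = v_{4}  ⇒ sig = (2; 1)
  {1,2}:  v_{1} + v_{2} = v_{3} + v_{5}  ⇒ sig = (2; 1,1)
  {1,9}:  v_{1} + v_{9} = v_{5} + v_{7}  ⇒ sig = (2; 1,1)
  {4,6}:  v_{4} + v_{6} = v_{3} + v_{7}  ⇒ sig = (2; 1,1)
  {2,4}:  v_{2} + v_{4} = v_{3} + v_{5} + v_{8}  ⇒ sig = (2; 1,1,1)
  {4,9}:  v_{4} + v_{9} = v_{5} + v_{7} + v_{8}  ⇒ sig = (2; 1,1,1)
  {5,6,8}:  v_{5} + v_{6} + v_{8} = 0  ⇒ sig = (3; —)
  {3,5,7}:  v_{3} + v_{5} + v_{7} = v_{1}  ⇒ sig = (3; 1)

so the primitive-relation signature multiset is
    (2; —)
    (2; —)
    (2; 1)
    (2; 1,1)
    (2; 1,1)
    (2; 1,1)
    (2; 1,1,1)
    (2; 1,1,1)
    (3; —)
    (3; 1)


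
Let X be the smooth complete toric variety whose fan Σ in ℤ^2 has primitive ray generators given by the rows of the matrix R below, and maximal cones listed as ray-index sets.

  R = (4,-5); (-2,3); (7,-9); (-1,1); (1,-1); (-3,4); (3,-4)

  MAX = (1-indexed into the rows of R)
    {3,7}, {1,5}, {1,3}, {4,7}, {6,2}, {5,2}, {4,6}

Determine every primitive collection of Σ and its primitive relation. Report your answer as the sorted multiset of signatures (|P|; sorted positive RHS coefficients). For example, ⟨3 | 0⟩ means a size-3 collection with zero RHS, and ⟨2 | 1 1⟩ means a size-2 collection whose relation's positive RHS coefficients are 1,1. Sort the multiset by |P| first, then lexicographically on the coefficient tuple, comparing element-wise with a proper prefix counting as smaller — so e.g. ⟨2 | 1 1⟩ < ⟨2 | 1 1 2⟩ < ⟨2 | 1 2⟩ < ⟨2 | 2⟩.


The 14 primitive collections of Σ (r=7, n=2):

  • {4,5}:  v_{4} + v_{5} = 0  →  sig = ⟨2 | 0⟩
  • {6,7}:  v_{6} + v_{7} = 0  →  sig = ⟨2 | 0⟩
  • {1,4}:  v_{1} + v_{4} = v_{7}  →  sig = ⟨2 | 1⟩
  • {1,6}:  v_{1} + v_{6} = v_{5}  →  sig = ⟨2 | 1⟩
  • {1,7}:  v_{1} + v_{7} = v_{3}  →  sig = ⟨2 | 1⟩
  • {2,4}:  v_{2} + v_{4} = v_{6}  →  sig = ⟨2 | 1⟩
  • {2,7}:  v_{2} + v_{7} = v_{5}  →  sig = ⟨2 | 1⟩
  • {3,6}:  v_{3} + v_{6} = v_{1}  →  sig = ⟨2 | 1⟩
  • {5,6}:  v_{5} + v_{6} = v_{2}  →  sig = ⟨2 | 1⟩
  • {5,7}:  v_{5} + v_{7} = v_{1}  →  sig = ⟨2 | 1⟩
  • {2,3}:  v_{2} + v_{3} = v_{1} + v_{5}  →  sig = ⟨2 | 1 1⟩
  • {1,2}:  v_{1} + v_{2} = 2·v_{5}  →  sig = ⟨2 | 2⟩
  • {3,4}:  v_{3} + v_{4} = 2·v_{7}  →  sig = ⟨2 | 2⟩
  • {3,5}:  v_{3} + v_{5} = 2·v_{1}  →  sig = ⟨2 | 2⟩

Signatures (|P|; sorted positive RHS coefficients), sorted:
    ⟨2 | 0⟩
    ⟨2 | 0⟩
    ⟨2 | 1⟩
    ⟨2 | 1⟩
    ⟨2 | 1⟩
    ⟨2 | 1⟩
    ⟨2 | 1⟩
    ⟨2 | 1⟩
    ⟨2 | 1⟩
    ⟨2 | 1⟩
    ⟨2 | 1 1⟩
    ⟨2 | 2⟩
    ⟨2 | 2⟩
    ⟨2 | 2⟩


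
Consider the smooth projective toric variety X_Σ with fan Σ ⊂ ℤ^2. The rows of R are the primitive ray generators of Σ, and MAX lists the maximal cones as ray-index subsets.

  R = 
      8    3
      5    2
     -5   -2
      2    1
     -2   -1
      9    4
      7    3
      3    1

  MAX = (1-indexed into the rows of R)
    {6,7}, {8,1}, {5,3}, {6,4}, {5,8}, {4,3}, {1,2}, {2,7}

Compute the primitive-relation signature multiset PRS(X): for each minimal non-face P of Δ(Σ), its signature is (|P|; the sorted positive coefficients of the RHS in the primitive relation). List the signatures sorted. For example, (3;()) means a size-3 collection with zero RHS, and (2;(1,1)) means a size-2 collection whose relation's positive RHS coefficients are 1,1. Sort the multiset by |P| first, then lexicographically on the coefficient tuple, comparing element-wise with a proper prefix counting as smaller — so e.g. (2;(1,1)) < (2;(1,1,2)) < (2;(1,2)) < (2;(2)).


20 minimal non-faces of Δ(Σ) (on 8 rays):

  • {2,3}:  v_{2} + v_{3} = 0  →  sig = (2;())
  • {4,5}:  v_{4} + v_{5} = 0  →  sig = (2;())
  • {1,3}:  v_{1} + v_{3} = v_{8}  →  sig = (2;(1))
  • {2,4}:  v_{2} + v_{4} = v_{7}  →  sig = (2;(1))
  • {2,5}:  v_{2} + v_{5} = v_{8}  →  sig = (2;(1))
  • {2,8}:  v_{2} + v_{8} = v_{1}  →  sig = (2;(1))
  • {3,7}:  v_{3} + v_{7} = v_{4}  →  sig = (2;(1))
  • {3,8}:  v_{3} + v_{8} = v_{5}  →  sig = (2;(1))
  • {4,7}:  v_{4} + v_{7} = v_{6}  →  sig = (2;(1))
  • {4,8}:  v_{4} + v_{8} = v_{2}  →  sig = (2;(1))
  • {5,6}:  v_{5} + v_{6} = v_{7}  →  sig = (2;(1))
  • {5,7}:  v_{5} + v_{7} = v_{2}  →  sig = (2;(1))
  • {6,8}:  v_{6} + v_{8} = v_{2} + v_{7}  →  sig = (2;(1,1))
  • {1,6}:  v_{1} + v_{6} = 2·v_{2} + v_{7}  →  sig = (2;(1,2))
  • {1,4}:  v_{1} + v_{4} = 2·v_{2}  →  sig = (2;(2))
  • {1,5}:  v_{1} + v_{5} = 2·v_{8}  →  sig = (2;(2))
  • {2,6}:  v_{2} + v_{6} = 2·v_{7}  →  sig = (2;(2))
  • {3,6}:  v_{3} + v_{6} = 2·v_{4}  →  sig = (2;(2))
  • {7,8}:  v_{7} + v_{8} = 2·v_{2}  →  sig = (2;(2))
  • {1,7}:  v_{1} + v_{7} = 3·v_{2}  →  sig = (2;(3))

Sorted signature multiset PRS(X):
    (2;())
    (2;())
    (2;(1))
    (2;(1))
    (2;(1))
    (2;(1))
    (2;(1))
    (2;(1))
    (2;(1))
    (2;(1))
    (2;(1))
    (2;(1))
    (2;(1,1))
    (2;(1,2))
    (2;(2))
    (2;(2))
    (2;(2))
    (2;(2))
    (2;(2))
    (2;(3))


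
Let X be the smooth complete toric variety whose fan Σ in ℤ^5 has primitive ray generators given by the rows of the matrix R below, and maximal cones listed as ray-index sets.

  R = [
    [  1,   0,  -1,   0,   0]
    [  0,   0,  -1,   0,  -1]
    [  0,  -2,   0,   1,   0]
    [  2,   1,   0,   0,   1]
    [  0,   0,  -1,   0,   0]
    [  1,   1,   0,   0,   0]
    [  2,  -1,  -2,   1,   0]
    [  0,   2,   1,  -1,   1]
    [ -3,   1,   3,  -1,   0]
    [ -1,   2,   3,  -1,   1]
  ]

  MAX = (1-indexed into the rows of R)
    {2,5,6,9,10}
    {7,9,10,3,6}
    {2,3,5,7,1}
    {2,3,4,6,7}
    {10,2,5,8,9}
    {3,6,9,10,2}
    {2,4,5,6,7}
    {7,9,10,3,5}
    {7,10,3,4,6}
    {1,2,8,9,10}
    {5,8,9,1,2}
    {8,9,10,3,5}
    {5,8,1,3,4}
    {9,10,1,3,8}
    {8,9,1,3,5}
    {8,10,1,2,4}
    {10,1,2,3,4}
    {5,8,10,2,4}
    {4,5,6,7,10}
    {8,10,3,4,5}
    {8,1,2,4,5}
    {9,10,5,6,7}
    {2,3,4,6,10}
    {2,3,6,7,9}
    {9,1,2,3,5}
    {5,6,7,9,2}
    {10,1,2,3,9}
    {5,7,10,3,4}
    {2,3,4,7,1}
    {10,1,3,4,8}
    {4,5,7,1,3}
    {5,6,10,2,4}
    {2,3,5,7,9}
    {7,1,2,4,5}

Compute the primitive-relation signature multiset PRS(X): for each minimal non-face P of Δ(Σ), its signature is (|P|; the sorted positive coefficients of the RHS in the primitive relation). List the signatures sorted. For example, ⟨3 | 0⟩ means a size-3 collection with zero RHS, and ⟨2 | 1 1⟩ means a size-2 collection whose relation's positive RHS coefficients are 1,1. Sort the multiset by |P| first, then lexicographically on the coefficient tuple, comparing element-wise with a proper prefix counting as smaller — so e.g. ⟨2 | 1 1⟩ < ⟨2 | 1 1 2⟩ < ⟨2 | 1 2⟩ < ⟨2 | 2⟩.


12 collections generate NE(X_Σ); each relation:

  P = {4,9}:  v_{4} + v_{9} = v_{10}  →  sig = ⟨2 | 1⟩
  P = {1,6}:  v_{1} + v_{6} = v_{2} + v_{4}  →  sig = ⟨2 | 1 1⟩
  P = {7,8}:  v_{7} + v_{8} = v_{4} + v_{5}  →  sig = ⟨2 | 1 1⟩
  P = {6,8}:  v_{6} + v_{8} = v_{2} + v_{4} + v_{5} + v_{10}  →  sig = ⟨2 | 1 1 1 1⟩
  P = {1,7,9}:  v_{1} + v_{7} + v_{9} = 0  →  sig = ⟨3 | 0⟩
  P = {2,3,8}:  v_{2} + v_{3} + v_{8} = 0  →  sig = ⟨3 | 0⟩
  P = {1,5,10}:  v_{1} + v_{5} + v_{10} = v_{8}  →  sig = ⟨3 | 1⟩
  P = {1,7,10}:  v_{1} + v_{7} + v_{10} = v_{4}  →  sig = ⟨3 | 1⟩
  P = {2,7,10}:  v_{2} + v_{7} + v_{10} = v_{6}  →  sig = ⟨3 | 1⟩
  P = {3,5,6}:  v_{3} + v_{5} + v_{6} = 2·v_{7} + v_{9}  →  sig = ⟨3 | 1 2⟩
  P = {2,3,4,5}:  v_{2} + v_{3} + v_{4} + v_{5} = v_{7}  →  sig = ⟨4 | 1⟩
  P = {2,3,5,10}:  v_{2} + v_{3} + v_{5} + v_{10} = v_{7} + v_{9}  →  sig = ⟨4 | 1 1⟩

so the primitive-relation signature multiset is
{ ⟨2 | 1⟩,  ⟨2 | 1 1⟩ ×2,  ⟨2 | 1 1 1 1⟩,  ⟨3 | 0⟩ ×2,  ⟨3 | 1⟩ ×3,  ⟨3 | 1 2⟩,  ⟨4 | 1⟩,  ⟨4 | 1 1⟩ }


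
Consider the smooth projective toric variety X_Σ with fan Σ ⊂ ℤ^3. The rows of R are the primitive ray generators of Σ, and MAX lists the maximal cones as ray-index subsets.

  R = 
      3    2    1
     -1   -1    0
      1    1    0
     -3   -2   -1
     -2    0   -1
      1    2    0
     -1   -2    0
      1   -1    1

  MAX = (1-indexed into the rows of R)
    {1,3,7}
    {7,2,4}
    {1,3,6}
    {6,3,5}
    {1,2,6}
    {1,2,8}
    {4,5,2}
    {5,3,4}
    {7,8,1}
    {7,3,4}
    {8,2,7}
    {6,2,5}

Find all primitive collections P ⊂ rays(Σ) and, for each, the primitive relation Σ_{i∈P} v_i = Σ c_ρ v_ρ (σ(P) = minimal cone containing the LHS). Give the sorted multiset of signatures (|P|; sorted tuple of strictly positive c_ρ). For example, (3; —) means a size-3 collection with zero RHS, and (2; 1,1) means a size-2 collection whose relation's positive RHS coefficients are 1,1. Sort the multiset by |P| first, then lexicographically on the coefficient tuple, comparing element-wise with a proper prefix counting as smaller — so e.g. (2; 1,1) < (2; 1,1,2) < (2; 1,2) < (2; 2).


Primitive collections (11):

  {1,4}:  v_{1} + v_{4} = 0  ⇒ sig = (2; —)
  {2,3}:  v_{2} + v_{3} = 0  ⇒ sig = (2; —)
  {6,7}:  v_{6} + v_{7} = 0  ⇒ sig = (2; —)
  {1,5}:  v_{1} + v_{5} = v_{6}  ⇒ sig = (2; 1)
  {4,6}:  v_{4} + v_{6} = v_{5}  ⇒ sig = (2; 1)
  {5,7}:  v_{5} + v_{7} = v_{4}  ⇒ sig = (2; 1)
  {5,8}:  v_{5} + v_{8} = v_{2}  ⇒ sig = (2; 1)
  {3,8}:  v_{3} + v_{8} = v_{1} + v_{7}  ⇒ sig = (2; 1,1)
  {4,8}:  v_{4} + v_{8} = v_{2} + v_{7}  ⇒ sig = (2; 1,1)
  {6,8}:  v_{6} + v_{8} = v_{1} + v_{2}  ⇒ sig = (2; 1,1)
  {1,2,7}:  v_{1} + v_{2} + v_{7} = v_{8}  ⇒ sig = (3; 1)

Sorted signature multiset PRS(X):
{ (2; —) ×3,  (2; 1) ×4,  (2; 1,1) ×3,  (3; 1) }


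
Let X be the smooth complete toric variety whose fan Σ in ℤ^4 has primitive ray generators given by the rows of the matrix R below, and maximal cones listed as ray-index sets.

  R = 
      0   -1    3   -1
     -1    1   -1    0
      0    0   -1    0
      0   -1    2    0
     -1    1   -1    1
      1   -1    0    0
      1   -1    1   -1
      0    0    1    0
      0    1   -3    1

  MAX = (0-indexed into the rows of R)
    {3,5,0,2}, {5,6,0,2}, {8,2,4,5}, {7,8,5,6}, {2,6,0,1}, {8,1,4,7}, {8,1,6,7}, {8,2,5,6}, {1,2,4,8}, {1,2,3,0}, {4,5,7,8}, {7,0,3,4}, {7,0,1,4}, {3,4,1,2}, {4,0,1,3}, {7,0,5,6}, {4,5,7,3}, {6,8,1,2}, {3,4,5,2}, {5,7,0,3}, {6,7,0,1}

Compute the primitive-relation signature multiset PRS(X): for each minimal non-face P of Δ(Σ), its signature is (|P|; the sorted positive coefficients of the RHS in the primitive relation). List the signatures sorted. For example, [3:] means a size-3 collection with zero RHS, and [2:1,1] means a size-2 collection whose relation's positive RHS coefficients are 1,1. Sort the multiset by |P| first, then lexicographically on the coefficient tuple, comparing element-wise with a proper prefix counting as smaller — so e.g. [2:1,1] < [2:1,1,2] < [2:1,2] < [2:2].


The 9 primitive collections of Σ (r=9, n=4):

  • {0,8}:  v_{0} + v_{8} = 0  →  sig = [2:]
  • {2,7}:  v_{2} + v_{7} = 0  →  sig = [2:]
  • {4,6}:  v_{4} + v_{6} = 0  →  sig = [2:]
  • {1,5}:  v_{1} + v_{5} = v_{2}  →  sig = [2:1]
  • {3,6}:  v_{3} + v_{6} = v_{0} + v_{5}  →  sig = [2:1,1]
  • {3,8}:  v_{3} + v_{8} = v_{4} + v_{5}  →  sig = [2:1,1]
  • {0,4,5}:  v_{0} + v_{4} + v_{5} = v_{3}  →  sig = [3:1]
  • {0,2,4}:  v_{0} + v_{2} + v_{4} = v_{1} + v_{3}  →  sig = [3:1,1]
  • {1,3,7}:  v_{1} + v_{3} + v_{7} = v_{0} + v_{4}  →  sig = [3:1,1]

Signatures (|P|; sorted positive RHS coefficients), sorted:
    |P|=2: 6 collections, coeffs (), (), (), (1), (1,1), (1,1)
    |P|=3: 3 collections, coeffs (1), (1,1), (1,1)


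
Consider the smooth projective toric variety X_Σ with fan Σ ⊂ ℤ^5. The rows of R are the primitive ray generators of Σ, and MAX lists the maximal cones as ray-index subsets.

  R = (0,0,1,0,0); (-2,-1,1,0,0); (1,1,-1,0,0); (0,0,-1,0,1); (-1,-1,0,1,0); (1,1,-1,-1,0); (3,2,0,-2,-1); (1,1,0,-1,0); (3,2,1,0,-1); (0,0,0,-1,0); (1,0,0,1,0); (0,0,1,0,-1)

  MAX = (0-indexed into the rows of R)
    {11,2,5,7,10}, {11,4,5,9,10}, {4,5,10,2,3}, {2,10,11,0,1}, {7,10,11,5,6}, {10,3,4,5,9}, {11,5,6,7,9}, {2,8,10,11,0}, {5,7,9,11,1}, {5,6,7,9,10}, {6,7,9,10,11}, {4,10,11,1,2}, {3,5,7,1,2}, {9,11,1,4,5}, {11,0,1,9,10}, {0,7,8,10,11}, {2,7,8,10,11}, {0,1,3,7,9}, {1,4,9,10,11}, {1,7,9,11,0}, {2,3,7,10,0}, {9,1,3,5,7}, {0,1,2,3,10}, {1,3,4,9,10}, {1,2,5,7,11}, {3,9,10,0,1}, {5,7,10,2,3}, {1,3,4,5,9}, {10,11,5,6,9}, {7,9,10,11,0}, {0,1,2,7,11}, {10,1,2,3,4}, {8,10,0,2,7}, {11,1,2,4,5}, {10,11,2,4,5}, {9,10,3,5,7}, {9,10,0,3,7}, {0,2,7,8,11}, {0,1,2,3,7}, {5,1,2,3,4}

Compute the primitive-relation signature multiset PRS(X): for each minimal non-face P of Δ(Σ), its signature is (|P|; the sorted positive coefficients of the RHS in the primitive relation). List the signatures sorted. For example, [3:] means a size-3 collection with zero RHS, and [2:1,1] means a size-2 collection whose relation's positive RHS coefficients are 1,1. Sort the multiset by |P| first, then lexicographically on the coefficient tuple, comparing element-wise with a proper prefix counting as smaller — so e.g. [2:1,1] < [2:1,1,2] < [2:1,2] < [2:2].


|primitive collections| = 20. Relations:

  • {3,11}:  v_{3} + v_{11} = 0 — sig = [2:]
  • {4,7}:  v_{4} + v_{7} = 0 — sig = [2:]
  • {0,5}:  v_{0} + v_{5} = v_{7} — sig = [2:1]
  • {2,9}:  v_{2} + v_{9} = v_{5} — sig = [2:1]
  • {0,4}:  v_{0} + v_{4} = v_{1} + v_{10} — sig = [2:1,1]
  • {1,6}:  v_{1} + v_{6} = v_{7} + v_{9} + v_{11} — sig = [2:1,1,1]
  • {3,6}:  v_{3} + v_{6} = v_{5} + v_{7} + v_{9} + v_{10} — sig = [2:1,1,1,1]
  • {3,8}:  v_{3} + v_{8} = v_{0} + v_{2} + v_{7} + v_{10} — sig = [2:1,1,1,1]
  • {4,6}:  v_{4} + v_{6} = v_{5} + v_{9} + v_{10} + v_{11} — sig = [2:1,1,1,1]
  • {4,8}:  v_{4} + v_{8} = v_{0} + v_{2} + v_{10} + v_{11} — sig = [2:1,1,1,1]
  • {0,6}:  v_{0} + v_{6} = 2·v_{7} + v_{9} + v_{10} + v_{11} — sig = [2:1,1,1,2]
  • {2,6}:  v_{2} + v_{6} = 2·v_{5} + v_{7} + v_{10} + v_{11} — sig = [2:1,1,1,2]
  • {5,8}:  v_{5} + v_{8} = v_{2} + 2·v_{7} + v_{10} + v_{11} — sig = [2:1,1,1,2]
  • {1,8}:  v_{1} + v_{8} = 2·v_{0} + v_{2} + v_{11} — sig = [2:1,1,2]
  • {8,9}:  v_{8} + v_{9} = 2·v_{7} + v_{10} + v_{11} — sig = [2:1,1,2]
  • {6,8}:  v_{6} + v_{8} = v_{5} + 3·v_{7} + 2·v_{10} + 2·v_{11} — sig = [2:1,2,2,3]
  • {1,5,10}:  v_{1} + v_{5} + v_{10} = 0 — sig = [3:]
  • {1,7,10}:  v_{1} + v_{7} + v_{10} = v_{0} — sig = [3:1]
  • {0,2,7,10,11}:  v_{0} + v_{2} + v_{7} + v_{10} + v_{11} = v_{8} — sig = [5:1]
  • {5,7,9,10,11}:  v_{5} + v_{7} + v_{9} + v_{10} + v_{11} = v_{6} — sig = [5:1]

so the primitive-relation signature multiset is
    [2:]
    [2:]
    [2:1]
    [2:1]
    [2:1,1]
    [2:1,1,1]
    [2:1,1,1,1]
    [2:1,1,1,1]
    [2:1,1,1,1]
    [2:1,1,1,1]
    [2:1,1,1,2]
    [2:1,1,1,2]
    [2:1,1,1,2]
    [2:1,1,2]
    [2:1,1,2]
    [2:1,2,2,3]
    [3:]
    [3:1]
    [5:1]
    [5:1]


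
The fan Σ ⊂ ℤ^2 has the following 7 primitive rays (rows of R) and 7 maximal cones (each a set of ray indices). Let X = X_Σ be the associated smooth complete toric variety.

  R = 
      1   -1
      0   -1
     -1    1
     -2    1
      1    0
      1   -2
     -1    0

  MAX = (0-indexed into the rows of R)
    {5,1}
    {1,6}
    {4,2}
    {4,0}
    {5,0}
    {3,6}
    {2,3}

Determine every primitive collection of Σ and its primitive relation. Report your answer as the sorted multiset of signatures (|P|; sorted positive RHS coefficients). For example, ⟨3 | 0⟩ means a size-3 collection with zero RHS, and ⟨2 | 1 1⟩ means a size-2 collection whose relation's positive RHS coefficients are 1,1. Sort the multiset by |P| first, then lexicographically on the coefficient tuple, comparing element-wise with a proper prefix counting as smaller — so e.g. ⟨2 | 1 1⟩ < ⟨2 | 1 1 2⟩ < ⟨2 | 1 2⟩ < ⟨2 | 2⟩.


The 14 primitive collections of Σ (r=7, n=2):

  • {0,2}:  v_{0} + v_{2} = 0  so sig = ⟨2 | 0⟩
  • {4,6}:  v_{4} + v_{6} = 0  so sig = ⟨2 | 0⟩
  • {0,1}:  v_{0} + v_{1} = v_{5}  so sig = ⟨2 | 1⟩
  • {0,3}:  v_{0} + v_{3} = v_{6}  so sig = ⟨2 | 1⟩
  • {0,6}:  v_{0} + v_{6} = v_{1}  so sig = ⟨2 | 1⟩
  • {1,2}:  v_{1} + v_{2} = v_{6}  so sig = ⟨2 | 1⟩
  • {1,4}:  v_{1} + v_{4} = v_{0}  so sig = ⟨2 | 1⟩
  • {2,5}:  v_{2} + v_{5} = v_{1}  so sig = ⟨2 | 1⟩
  • {2,6}:  v_{2} + v_{6} = v_{3}  so sig = ⟨2 | 1⟩
  • {3,4}:  v_{3} + v_{4} = v_{2}  so sig = ⟨2 | 1⟩
  • {3,5}:  v_{3} + v_{5} = v_{1} + v_{6}  so sig = ⟨2 | 1 1⟩
  • {1,3}:  v_{1} + v_{3} = 2·v_{6}  so sig = ⟨2 | 2⟩
  • {4,5}:  v_{4} + v_{5} = 2·v_{0}  so sig = ⟨2 | 2⟩
  • {5,6}:  v_{5} + v_{6} = 2·v_{1}  so sig = ⟨2 | 2⟩

Hence PRS(X_Σ) =
[⟨2 | 0⟩, ⟨2 | 0⟩, ⟨2 | 1⟩, ⟨2 | 1⟩, ⟨2 | 1⟩, ⟨2 | 1⟩, ⟨2 | 1⟩, ⟨2 | 1⟩, ⟨2 | 1⟩, ⟨2 | 1⟩, ⟨2 | 1 1⟩, ⟨2 | 2⟩, ⟨2 | 2⟩, ⟨2 | 2⟩]


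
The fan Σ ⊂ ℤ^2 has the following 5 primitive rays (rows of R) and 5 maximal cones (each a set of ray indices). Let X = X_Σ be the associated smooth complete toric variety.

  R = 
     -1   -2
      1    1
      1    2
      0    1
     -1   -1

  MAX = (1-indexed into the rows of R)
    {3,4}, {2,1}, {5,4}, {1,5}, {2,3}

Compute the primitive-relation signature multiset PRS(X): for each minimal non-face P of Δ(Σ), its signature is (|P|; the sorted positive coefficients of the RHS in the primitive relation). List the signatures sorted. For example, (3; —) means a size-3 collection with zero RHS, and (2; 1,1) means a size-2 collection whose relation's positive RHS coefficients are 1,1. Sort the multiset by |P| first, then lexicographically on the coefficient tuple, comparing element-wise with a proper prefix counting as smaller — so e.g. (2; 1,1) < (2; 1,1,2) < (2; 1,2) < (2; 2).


5 minimal non-faces of Δ(Σ) (on 5 rays):

  • {1,3}:  v_{1} + v_{3} = 0  so sig = (2; —)
  • {2,5}:  v_{2} + v_{5} = 0  so sig = (2; —)
  • {1,4}:  v_{1} + v_{4} = v_{5}  so sig = (2; 1)
  • {2,4}:  v_{2} + v_{4} = v_{3}  so sig = (2; 1)
  • {3,5}:  v_{3} + v_{5} = v_{4}  so sig = (2; 1)

so the primitive-relation signature multiset is
    |P|=2: 5 collections, coeffs (), (), (1), (1), (1)


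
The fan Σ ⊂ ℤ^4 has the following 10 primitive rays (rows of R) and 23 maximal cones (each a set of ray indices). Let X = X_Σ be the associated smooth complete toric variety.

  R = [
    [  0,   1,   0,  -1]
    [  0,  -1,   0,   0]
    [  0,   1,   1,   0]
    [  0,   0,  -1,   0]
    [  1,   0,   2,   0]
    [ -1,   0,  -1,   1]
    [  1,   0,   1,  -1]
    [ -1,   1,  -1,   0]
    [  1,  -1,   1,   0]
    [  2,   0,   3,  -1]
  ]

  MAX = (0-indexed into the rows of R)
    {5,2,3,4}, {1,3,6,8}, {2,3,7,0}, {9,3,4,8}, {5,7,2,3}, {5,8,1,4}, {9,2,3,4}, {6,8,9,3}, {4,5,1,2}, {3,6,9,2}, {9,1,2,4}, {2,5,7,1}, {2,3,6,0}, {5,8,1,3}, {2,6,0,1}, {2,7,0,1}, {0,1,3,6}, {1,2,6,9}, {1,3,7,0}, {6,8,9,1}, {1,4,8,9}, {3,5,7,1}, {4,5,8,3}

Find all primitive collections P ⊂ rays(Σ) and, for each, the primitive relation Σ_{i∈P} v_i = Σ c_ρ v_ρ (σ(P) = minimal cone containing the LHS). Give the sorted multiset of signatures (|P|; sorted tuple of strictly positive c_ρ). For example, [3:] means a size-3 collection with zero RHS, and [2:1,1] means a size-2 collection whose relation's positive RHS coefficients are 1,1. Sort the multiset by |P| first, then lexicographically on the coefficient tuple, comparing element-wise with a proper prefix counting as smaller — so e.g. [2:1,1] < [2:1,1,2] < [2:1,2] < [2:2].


15 collections generate NE(X_Σ); each relation:

  P = {5,6}:  v_{5} + v_{6} = 0  ⟹  sig = [2:]
  P = {7,8}:  v_{7} + v_{8} = 0  ⟹  sig = [2:]
  P = {0,5}:  v_{0} + v_{5} = v_{7}  ⟹  sig = [2:1]
  P = {0,8}:  v_{0} + v_{8} = v_{6}  ⟹  sig = [2:1]
  P = {2,8}:  v_{2} + v_{8} = v_{4}  ⟹  sig = [2:1]
  P = {4,6}:  v_{4} + v_{6} = v_{9}  ⟹  sig = [2:1]
  P = {4,7}:  v_{4} + v_{7} = v_{2}  ⟹  sig = [2:1]
  P = {5,9}:  v_{5} + v_{9} = v_{4}  ⟹  sig = [2:1]
  P = {6,7}:  v_{6} + v_{7} = v_{0}  ⟹  sig = [2:1]
  P = {0,4}:  v_{0} + v_{4} = v_{2} + v_{6}  ⟹  sig = [2:1,1]
  P = {7,9}:  v_{7} + v_{9} = v_{2} + v_{6}  ⟹  sig = [2:1,1]
  P = {0,9}:  v_{0} + v_{9} = v_{2} + 2·v_{6}  ⟹  sig = [2:1,2]
  P = {1,2,3}:  v_{1} + v_{2} + v_{3} = 0  ⟹  sig = [3:]
  P = {1,3,4}:  v_{1} + v_{3} + v_{4} = v_{8}  ⟹  sig = [3:1]
  P = {1,3,9}:  v_{1} + v_{3} + v_{9} = v_{6} + v_{8}  ⟹  sig = [3:1,1]

Hence PRS(X_Σ) =
[[2:], [2:], [2:1], [2:1], [2:1], [2:1], [2:1], [2:1], [2:1], [2:1,1], [2:1,1], [2:1,2], [3:], [3:1], [3:1,1]]


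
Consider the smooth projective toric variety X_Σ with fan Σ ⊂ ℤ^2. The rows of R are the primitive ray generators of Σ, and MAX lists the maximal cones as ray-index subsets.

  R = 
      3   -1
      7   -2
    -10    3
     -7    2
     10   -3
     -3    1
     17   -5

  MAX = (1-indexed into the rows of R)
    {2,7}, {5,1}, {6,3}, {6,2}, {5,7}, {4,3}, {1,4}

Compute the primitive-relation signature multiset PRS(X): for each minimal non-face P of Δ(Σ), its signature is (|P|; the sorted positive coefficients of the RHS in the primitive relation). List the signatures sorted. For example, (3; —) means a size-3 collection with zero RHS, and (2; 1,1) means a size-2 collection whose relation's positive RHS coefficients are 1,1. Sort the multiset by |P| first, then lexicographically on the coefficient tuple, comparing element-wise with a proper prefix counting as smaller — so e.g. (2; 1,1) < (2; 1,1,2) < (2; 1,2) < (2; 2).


14 collections generate NE(X_Σ); each relation:

  P={1,6}:  v_{1} + v_{6} = 0  ⟹  sig = (2; —)
  P={2,4}:  v_{2} + v_{4} = 0  ⟹  sig = (2; —)
  P={3,5}:  v_{3} + v_{5} = 0  ⟹  sig = (2; —)
  P={1,2}:  v_{1} + v_{2} = v_{5}  ⟹  sig = (2; 1)
  P={1,3}:  v_{1} + v_{3} = v_{4}  ⟹  sig = (2; 1)
  P={2,3}:  v_{2} + v_{3} = v_{6}  ⟹  sig = (2; 1)
  P={2,5}:  v_{2} + v_{5} = v_{7}  ⟹  sig = (2; 1)
  P={3,7}:  v_{3} + v_{7} = v_{2}  ⟹  sig = (2; 1)
  P={4,5}:  v_{4} + v_{5} = v_{1}  ⟹  sig = (2; 1)
  P={4,6}:  v_{4} + v_{6} = v_{3}  ⟹  sig = (2; 1)
  P={4,7}:  v_{4} + v_{7} = v_{5}  ⟹  sig = (2; 1)
  P={5,6}:  v_{5} + v_{6} = v_{2}  ⟹  sig = (2; 1)
  P={1,7}:  v_{1} + v_{7} = 2·v_{5}  ⟹  sig = (2; 2)
  P={6,7}:  v_{6} + v_{7} = 2·v_{2}  ⟹  sig = (2; 2)

Hence PRS(X_Σ) =
{ (2; —) ×3,  (2; 1) ×9,  (2; 2) ×2 }


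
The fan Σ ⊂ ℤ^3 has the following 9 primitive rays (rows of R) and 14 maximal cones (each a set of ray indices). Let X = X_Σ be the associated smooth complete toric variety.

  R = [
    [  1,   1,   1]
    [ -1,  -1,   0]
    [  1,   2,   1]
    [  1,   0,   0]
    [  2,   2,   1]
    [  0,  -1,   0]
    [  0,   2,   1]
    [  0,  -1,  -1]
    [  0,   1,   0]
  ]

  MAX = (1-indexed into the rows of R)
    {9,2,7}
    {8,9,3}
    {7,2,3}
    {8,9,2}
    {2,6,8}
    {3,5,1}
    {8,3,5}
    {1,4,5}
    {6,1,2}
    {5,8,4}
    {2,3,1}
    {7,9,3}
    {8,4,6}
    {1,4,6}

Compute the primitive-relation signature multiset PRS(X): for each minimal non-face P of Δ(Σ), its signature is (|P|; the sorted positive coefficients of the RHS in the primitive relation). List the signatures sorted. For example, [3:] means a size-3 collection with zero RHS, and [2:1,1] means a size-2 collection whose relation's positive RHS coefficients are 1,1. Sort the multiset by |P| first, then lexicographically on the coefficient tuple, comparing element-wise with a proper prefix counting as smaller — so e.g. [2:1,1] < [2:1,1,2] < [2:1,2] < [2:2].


|primitive collections| = 17. Relations:

  P = {6,9}:  v_{6} + v_{9} = 0  →  sig = [2:]
  P = {1,8}:  v_{1} + v_{8} = v_{4}  →  sig = [2:1]
  P = {1,9}:  v_{1} + v_{9} = v_{3}  →  sig = [2:1]
  P = {2,4}:  v_{2} + v_{4} = v_{6}  →  sig = [2:1]
  P = {2,5}:  v_{2} + v_{5} = v_{1}  →  sig = [2:1]
  P = {3,4}:  v_{3} + v_{4} = v_{5}  →  sig = [2:1]
  P = {3,6}:  v_{3} + v_{6} = v_{1}  →  sig = [2:1]
  P = {4,7}:  v_{4} + v_{7} = v_{3}  →  sig = [2:1]
  P = {7,8}:  v_{7} + v_{8} = v_{9}  →  sig = [2:1]
  P = {4,9}:  v_{4} + v_{9} = v_{3} + v_{8}  →  sig = [2:1,1]
  P = {5,6}:  v_{5} + v_{6} = v_{1} + v_{4}  →  sig = [2:1,1]
  P = {6,7}:  v_{6} + v_{7} = v_{2} + v_{3}  →  sig = [2:1,1]
  P = {1,7}:  v_{1} + v_{7} = v_{2} + 2·v_{3}  →  sig = [2:1,2]
  P = {5,9}:  v_{5} + v_{9} = 2·v_{3} + v_{8}  →  sig = [2:1,2]
  P = {5,7}:  v_{5} + v_{7} = 2·v_{3}  →  sig = [2:2]
  P = {2,3,8}:  v_{2} + v_{3} + v_{8} = 0  →  sig = [3:]
  P = {2,3,9}:  v_{2} + v_{3} + v_{9} = v_{7}  →  sig = [3:1]

so the primitive-relation signature multiset is
    [2:]
    [2:1]
    [2:1]
    [2:1]
    [2:1]
    [2:1]
    [2:1]
    [2:1]
    [2:1]
    [2:1,1]
    [2:1,1]
    [2:1,1]
    [2:1,2]
    [2:1,2]
    [2:2]
    [3:]
    [3:1]


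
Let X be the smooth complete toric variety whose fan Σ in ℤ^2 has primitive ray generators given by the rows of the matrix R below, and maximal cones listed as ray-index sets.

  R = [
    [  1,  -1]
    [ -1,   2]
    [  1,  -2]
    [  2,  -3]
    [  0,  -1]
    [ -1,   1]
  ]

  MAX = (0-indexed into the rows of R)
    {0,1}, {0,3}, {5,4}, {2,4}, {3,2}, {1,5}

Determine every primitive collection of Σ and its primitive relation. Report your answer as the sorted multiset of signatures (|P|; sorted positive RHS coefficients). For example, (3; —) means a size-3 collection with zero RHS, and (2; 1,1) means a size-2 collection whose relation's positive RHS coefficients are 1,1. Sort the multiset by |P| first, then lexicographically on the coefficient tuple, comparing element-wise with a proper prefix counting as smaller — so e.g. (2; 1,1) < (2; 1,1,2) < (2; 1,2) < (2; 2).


The 9 primitive collections of Σ (r=6, n=2):

  P={0,5}:  v_{0} + v_{5} = 0  so sig = (2; —)
  P={1,2}:  v_{1} + v_{2} = 0  so sig = (2; —)
  P={0,2}:  v_{0} + v_{2} = v_{3}  so sig = (2; 1)
  P={0,4}:  v_{0} + v_{4} = v_{2}  so sig = (2; 1)
  P={1,3}:  v_{1} + v_{3} = v_{0}  so sig = (2; 1)
  P={1,4}:  v_{1} + v_{4} = v_{5}  so sig = (2; 1)
  P={2,5}:  v_{2} + v_{5} = v_{4}  so sig = (2; 1)
  P={3,5}:  v_{3} + v_{5} = v_{2}  so sig = (2; 1)
  P={3,4}:  v_{3} + v_{4} = 2·v_{2}  so sig = (2; 2)

so the primitive-relation signature multiset is
    (2; —)
    (2; —)
    (2; 1)
    (2; 1)
    (2; 1)
    (2; 1)
    (2; 1)
    (2; 1)
    (2; 2)
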